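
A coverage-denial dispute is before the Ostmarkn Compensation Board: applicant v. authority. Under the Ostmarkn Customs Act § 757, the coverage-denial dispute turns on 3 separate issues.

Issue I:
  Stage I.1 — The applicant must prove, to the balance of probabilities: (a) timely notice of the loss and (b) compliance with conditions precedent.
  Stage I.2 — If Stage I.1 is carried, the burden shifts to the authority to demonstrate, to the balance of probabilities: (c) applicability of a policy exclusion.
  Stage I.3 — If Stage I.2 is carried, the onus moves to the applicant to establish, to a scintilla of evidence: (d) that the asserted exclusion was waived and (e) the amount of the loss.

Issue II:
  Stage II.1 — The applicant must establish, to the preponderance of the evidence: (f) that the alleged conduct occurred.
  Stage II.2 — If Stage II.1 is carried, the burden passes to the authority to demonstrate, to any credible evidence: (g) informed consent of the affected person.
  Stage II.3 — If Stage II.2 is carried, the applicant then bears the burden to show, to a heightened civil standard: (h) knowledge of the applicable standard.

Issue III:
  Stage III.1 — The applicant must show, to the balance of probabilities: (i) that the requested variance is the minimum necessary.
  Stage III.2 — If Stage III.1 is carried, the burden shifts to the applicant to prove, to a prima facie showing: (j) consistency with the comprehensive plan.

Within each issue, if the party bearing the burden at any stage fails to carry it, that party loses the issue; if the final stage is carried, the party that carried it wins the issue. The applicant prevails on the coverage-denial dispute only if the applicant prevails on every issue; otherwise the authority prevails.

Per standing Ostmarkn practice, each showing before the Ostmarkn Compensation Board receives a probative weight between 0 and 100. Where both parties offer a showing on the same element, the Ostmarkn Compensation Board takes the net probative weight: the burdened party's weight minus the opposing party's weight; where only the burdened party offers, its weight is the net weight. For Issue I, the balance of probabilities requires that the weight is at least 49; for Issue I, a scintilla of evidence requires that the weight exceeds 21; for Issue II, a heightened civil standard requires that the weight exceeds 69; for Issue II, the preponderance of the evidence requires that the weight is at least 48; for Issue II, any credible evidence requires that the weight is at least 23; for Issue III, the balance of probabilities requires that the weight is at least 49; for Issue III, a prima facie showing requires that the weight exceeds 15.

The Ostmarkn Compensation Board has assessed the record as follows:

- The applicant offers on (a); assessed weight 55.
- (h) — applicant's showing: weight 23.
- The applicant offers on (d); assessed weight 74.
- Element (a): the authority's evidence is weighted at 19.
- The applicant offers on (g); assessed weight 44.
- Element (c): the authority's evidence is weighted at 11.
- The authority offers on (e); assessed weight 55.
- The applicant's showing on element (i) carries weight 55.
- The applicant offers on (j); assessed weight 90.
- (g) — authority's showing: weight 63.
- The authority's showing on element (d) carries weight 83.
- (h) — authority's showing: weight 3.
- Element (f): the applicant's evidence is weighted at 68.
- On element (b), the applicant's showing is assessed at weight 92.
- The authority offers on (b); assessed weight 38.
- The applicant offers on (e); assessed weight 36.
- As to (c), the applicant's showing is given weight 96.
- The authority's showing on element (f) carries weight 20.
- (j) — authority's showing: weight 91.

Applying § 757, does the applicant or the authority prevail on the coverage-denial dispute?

authority

— Issue I —
Stage I.1 — burden on applicant; standard: the balance of probabilities (weight is at least 49).
    (a): 55 − 19 = 36 < 49 [not met]
    (b): 92 − 38 = 54 ≥ 49 [met]
  Not every element is met, so the applicant fails to carry Stage I.1.
So the authority prevails on this issue.
— Issue II —
At Stage II.1 the applicant must meet the preponderance of the evidence (weight is at least 48): on (f) the weight is 68 less the opposing 20 gives net 48, ≥ 48, so (f) meets the standard.
  Stage II.1 is satisfied; the onus moves to the authority.
At Stage II.2 the authority must meet any credible evidence (weight is at least 23): on (g) the weight is 63 less the opposing 44 gives net 19, which does not reach 23, so (g) does not meet the standard.
  The authority does not carry Stage II.2.
The analysis ends at Stage II.2; the applicant prevails on this issue.
— Issue III —
Stage III.1 (applicant, the balance of probabilities, weight is at least 49): (i) 55 ≥ 49 — meets.
  Stage III.1 is satisfied; the applicant continues to bear the burden.
Stage III.2 (applicant, a prima facie showing, weight exceeds 15): (j) net 90−91=-1 ≤ 15 — fails.
  The applicant does not carry Stage III.2.
The authority prevails on this issue.
Per-issue: Issue I → authority; Issue II → applicant; Issue III → authority. The applicant must prevail on every issue; overall, the authority prevails.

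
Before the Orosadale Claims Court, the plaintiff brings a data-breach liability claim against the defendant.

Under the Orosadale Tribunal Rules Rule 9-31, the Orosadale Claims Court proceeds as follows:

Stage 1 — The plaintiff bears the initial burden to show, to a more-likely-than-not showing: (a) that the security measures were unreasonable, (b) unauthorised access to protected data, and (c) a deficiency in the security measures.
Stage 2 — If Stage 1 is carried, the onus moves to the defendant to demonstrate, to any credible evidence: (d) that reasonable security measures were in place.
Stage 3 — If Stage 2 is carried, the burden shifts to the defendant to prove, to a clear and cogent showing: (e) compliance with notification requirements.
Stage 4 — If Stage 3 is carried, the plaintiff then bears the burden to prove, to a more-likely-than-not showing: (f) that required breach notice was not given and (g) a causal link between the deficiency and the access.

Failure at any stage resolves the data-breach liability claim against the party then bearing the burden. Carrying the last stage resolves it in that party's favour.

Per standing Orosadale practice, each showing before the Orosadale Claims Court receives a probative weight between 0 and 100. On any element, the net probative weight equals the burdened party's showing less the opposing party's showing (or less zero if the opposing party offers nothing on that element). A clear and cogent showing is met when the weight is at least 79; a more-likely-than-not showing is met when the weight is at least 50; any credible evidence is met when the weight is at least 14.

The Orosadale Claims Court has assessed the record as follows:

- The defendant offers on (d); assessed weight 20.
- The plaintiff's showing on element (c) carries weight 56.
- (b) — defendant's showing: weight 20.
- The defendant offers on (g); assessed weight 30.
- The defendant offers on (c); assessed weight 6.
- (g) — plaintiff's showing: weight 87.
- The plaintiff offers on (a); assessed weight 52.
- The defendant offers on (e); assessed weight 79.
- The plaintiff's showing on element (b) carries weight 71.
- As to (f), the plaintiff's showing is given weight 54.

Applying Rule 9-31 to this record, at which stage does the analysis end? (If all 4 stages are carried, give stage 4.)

stage 4

Stage 1 (plaintiff, a more-likely-than-not showing, weight is at least 50): (a) 52 ≥ 50 — meets; (b) net 71−20=51 ≥ 50 — meets; (c) net 56−6=50 ≥ 50 — meets.
  Stage 1 carried; the burden shifts to the defendant.
Stage 2 (defendant, any credible evidence, weight is at least 14): (d) 20 ≥ 14 — meets.
  All elements met. The defendant retains the burden for Stage 3.
Stage 3 (defendant, a clear and cogent showing, weight is at least 79): (e) 79 ≥ 79 — meets.
  The defendant carries Stage 3; the plaintiff now bears the burden.
Stage 4 (plaintiff, a more-likely-than-not showing, weight is at least 50): (f) 54 ≥ 50 — meets; (g) net 87−30=57 ≥ 50 — meets.
  The plaintiff carries the last stage.
With every stage satisfied, the plaintiff prevails.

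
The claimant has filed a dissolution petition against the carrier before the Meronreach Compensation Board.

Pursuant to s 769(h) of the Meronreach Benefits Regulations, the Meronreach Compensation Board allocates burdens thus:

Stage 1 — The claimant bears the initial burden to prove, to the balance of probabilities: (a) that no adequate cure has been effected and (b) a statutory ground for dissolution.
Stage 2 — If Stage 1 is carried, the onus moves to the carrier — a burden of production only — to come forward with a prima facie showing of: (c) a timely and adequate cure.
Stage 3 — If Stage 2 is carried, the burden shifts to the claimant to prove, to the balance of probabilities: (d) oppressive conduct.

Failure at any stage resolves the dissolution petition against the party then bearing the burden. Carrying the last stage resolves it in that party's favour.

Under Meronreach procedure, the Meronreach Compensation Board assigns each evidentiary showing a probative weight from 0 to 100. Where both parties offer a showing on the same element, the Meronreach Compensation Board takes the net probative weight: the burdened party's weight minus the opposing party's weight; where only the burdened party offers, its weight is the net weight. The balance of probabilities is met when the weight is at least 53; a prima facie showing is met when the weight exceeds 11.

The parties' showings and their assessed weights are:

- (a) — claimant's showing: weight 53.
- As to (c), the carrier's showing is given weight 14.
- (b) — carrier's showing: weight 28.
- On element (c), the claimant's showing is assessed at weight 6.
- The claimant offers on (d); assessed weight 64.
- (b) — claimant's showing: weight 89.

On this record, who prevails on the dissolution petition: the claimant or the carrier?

Stage 1 (claimant, the balance of probabilities, weight is at least 53): (a) 53 ≥ 53 — meets; (b) net 89−28=61 ≥ 53 — meets.
  Stage 1 carried; the burden shifts to the carrier.
Stage 2 (carrier, a prima facie showing, weight exceeds 11): (c) net 14−6=8 ≤ 11 — fails.
  The carrier does not carry Stage 2.
So the claimant prevails.

claimant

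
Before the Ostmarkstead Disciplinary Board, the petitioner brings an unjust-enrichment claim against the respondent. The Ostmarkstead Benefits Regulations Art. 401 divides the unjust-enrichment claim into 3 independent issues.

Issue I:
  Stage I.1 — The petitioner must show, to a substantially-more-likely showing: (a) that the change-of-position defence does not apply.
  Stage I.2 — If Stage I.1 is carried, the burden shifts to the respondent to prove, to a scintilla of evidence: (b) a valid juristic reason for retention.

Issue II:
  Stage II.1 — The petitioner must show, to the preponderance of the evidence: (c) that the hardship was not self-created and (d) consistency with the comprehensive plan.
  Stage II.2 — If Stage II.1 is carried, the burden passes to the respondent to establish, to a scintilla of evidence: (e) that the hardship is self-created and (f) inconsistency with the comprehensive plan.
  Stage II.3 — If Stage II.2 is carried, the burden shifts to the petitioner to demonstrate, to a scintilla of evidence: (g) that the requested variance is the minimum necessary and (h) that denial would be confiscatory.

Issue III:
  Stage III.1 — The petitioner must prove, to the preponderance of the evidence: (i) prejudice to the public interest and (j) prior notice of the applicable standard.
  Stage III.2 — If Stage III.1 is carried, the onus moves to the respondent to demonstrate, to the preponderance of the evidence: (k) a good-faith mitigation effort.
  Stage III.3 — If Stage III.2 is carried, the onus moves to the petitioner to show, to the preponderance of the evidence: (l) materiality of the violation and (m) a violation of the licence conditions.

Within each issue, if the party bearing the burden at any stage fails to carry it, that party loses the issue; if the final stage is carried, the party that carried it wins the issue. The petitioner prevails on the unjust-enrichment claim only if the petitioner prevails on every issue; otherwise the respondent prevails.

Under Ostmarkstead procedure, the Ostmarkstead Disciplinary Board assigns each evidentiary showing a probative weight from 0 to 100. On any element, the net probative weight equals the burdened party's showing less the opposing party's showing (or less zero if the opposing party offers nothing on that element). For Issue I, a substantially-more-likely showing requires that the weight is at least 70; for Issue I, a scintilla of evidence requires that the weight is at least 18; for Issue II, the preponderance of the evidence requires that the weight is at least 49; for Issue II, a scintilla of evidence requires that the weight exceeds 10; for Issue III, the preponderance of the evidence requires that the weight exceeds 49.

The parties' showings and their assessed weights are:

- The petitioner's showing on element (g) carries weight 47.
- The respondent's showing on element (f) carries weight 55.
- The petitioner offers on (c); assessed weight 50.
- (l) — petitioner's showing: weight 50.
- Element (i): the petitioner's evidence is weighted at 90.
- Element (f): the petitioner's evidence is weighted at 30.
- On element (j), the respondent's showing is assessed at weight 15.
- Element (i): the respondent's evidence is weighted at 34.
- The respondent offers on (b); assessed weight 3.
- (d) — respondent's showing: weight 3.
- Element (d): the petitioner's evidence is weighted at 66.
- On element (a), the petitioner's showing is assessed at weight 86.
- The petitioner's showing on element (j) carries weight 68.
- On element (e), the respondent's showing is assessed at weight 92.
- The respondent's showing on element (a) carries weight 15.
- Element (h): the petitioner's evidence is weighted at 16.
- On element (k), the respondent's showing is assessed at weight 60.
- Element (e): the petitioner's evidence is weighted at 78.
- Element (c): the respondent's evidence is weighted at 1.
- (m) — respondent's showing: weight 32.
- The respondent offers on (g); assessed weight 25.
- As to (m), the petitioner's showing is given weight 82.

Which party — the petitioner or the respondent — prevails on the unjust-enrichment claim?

petitioner

— Issue I —
Stage I.1 (petitioner, a substantially-more-likely showing, weight is at least 70): (a) net 86−15=71 ≥ 70 — meets.
  Stage I.1 carried; the burden shifts to the respondent.
Stage I.2 (respondent, a scintilla of evidence, weight is at least 18): (b) 3 < 18 — fails.
  The respondent does not carry Stage I.2.
The analysis ends at Stage I.2; the petitioner prevails on this issue.
— Issue II —
Stage II.1 — burden on petitioner; standard: the preponderance of the evidence (weight is at least 49).
    (c): 50 − 1 = 49 ≥ 49 [met]
    (d): 66 − 3 = 63 ≥ 49 [met]
  Stage II.1 is satisfied; the onus moves to the respondent.
Stage II.2 — burden on respondent; standard: a scintilla of evidence (weight exceeds 10).
    (e): 92 − 78 = 14 > 10 [met]
    (f): 55 − 30 = 25 > 10 [met]
  The respondent carries Stage II.2; the petitioner now bears the burden.
Stage II.3 — burden on petitioner; standard: a scintilla of evidence (weight exceeds 10).
    (g): 47 − 25 = 22 > 10 [met]
    (h): 16 > 10 [met]
  All elements met at the final stage.
With every stage satisfied, the petitioner prevails on this issue.
— Issue III —
Stage III.1 (petitioner, the preponderance of the evidence, weight exceeds 49): (i) net 90−34=56 > 49 — meets; (j) net 68−15=53 > 49 — meets.
  All elements met. The burden passes to the respondent.
Stage III.2 (respondent, the preponderance of the evidence, weight exceeds 49): (k) 60 > 49 — meets.
  All elements met. The burden passes to the petitioner.
Stage III.3 (petitioner, the preponderance of the evidence, weight exceeds 49): (l) 50 > 49 — meets; (m) net 82−32=50 > 49 — meets.
  All elements met at the final stage.
All stages carried — the petitioner prevails on this issue.
Per-issue: Issue I → petitioner; Issue II → petitioner; Issue III → petitioner. The petitioner must prevail on every issue; overall, the petitioner prevails.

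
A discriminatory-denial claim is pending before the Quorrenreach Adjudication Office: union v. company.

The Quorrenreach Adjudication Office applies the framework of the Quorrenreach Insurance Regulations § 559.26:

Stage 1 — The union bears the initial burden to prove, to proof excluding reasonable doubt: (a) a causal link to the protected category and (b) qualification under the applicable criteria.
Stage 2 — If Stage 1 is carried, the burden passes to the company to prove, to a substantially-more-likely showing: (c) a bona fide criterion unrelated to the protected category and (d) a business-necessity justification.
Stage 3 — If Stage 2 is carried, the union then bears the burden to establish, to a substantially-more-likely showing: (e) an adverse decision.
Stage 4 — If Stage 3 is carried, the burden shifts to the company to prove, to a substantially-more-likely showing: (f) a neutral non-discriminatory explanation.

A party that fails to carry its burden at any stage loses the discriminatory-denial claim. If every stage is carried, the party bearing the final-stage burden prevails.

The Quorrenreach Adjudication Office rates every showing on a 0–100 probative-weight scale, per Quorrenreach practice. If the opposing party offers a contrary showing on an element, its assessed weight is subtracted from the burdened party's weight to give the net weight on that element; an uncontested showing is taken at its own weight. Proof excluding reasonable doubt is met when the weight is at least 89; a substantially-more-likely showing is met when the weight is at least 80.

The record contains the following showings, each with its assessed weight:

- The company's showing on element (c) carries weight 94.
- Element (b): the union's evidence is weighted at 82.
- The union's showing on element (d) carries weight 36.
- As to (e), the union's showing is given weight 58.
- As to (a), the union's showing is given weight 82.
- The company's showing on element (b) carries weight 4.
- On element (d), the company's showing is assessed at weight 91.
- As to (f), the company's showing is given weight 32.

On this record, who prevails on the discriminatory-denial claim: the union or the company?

At Stage 1 the union must meet proof excluding reasonable doubt (weight is at least 89): on (a) the weight is 82, < 89, so (a) does not meet the standard; on (b) the weight is 82 less the opposing 4 gives net 78, < 89, so (b) does not meet the standard.
  Not every element is met, so the union fails to carry Stage 1.
The company prevails.

company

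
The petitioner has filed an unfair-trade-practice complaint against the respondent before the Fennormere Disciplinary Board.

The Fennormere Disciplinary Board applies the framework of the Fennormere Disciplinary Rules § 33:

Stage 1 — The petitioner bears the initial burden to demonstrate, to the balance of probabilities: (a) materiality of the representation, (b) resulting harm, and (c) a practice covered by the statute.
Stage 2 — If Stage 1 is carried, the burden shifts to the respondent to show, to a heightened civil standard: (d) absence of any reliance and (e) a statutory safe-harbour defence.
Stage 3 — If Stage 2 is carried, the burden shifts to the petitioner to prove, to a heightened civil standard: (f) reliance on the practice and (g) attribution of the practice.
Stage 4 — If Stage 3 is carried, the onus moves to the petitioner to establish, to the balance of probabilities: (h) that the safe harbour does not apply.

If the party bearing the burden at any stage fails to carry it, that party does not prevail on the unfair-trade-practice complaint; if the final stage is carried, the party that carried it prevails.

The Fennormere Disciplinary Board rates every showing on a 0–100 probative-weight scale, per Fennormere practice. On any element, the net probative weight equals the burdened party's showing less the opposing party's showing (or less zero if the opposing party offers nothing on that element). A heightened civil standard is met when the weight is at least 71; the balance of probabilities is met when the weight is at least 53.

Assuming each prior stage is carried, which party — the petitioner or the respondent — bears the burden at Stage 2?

respondent

Stage 2's rule assigns the burden to the respondent (to a heightened civil standard).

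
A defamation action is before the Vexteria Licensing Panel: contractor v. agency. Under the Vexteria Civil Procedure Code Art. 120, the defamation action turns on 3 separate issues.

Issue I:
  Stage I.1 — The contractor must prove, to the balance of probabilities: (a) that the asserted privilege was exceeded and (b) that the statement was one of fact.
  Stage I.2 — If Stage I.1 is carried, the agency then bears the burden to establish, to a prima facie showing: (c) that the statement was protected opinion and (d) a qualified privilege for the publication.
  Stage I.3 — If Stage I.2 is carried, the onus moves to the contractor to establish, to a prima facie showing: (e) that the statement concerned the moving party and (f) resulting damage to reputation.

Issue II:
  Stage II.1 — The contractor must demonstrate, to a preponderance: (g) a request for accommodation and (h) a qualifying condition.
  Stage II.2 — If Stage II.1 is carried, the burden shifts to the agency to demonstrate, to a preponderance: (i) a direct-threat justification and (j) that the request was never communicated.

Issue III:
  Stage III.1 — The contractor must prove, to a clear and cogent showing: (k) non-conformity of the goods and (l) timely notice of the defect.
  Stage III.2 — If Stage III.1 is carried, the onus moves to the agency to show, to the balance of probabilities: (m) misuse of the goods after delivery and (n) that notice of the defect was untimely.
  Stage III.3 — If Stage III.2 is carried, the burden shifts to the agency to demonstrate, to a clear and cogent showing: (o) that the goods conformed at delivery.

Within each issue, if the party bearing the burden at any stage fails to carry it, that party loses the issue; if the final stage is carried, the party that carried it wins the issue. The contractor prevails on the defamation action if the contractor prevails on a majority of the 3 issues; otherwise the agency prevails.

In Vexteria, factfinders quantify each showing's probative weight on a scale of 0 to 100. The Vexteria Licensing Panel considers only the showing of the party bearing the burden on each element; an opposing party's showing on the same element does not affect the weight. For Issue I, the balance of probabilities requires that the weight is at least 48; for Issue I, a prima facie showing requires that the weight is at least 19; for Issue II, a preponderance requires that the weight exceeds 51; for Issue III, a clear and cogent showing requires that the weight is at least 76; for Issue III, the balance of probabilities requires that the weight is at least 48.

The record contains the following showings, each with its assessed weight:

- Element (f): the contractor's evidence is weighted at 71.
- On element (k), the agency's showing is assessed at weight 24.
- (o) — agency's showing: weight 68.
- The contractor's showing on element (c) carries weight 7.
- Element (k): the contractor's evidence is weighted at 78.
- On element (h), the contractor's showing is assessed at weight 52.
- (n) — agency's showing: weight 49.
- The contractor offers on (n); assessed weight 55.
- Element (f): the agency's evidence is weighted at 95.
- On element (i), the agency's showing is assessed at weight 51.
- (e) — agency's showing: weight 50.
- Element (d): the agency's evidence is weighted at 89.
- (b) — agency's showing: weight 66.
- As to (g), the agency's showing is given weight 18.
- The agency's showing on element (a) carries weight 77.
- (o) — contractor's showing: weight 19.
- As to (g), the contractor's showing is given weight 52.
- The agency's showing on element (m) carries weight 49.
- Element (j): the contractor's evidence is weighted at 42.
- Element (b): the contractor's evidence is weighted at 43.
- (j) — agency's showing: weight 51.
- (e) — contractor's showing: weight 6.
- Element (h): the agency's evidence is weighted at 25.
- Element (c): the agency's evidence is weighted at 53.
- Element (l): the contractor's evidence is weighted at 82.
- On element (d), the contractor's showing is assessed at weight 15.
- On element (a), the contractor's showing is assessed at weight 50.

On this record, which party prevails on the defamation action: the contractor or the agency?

— Issue I —
Stage I.1 — burden on contractor; standard: the balance of probabilities (weight is at least 48).
    (a): 50 (agency's 77 disregarded) ≥ 48 [met]
    (b): 43 (agency's 66 disregarded) < 48 [not met]
  Stage I.1 not carried; the contractor fails its burden.
The analysis ends at Stage I.1; the agency prevails on this issue.
— Issue II —
Stage II.1 (contractor, a preponderance, weight exceeds 51): (g) 52 (agency's 18 disregarded) > 51 — meets; (h) 52 (agency's 25 disregarded) > 51 — meets.
  The contractor carries Stage II.1; the agency now bears the burden.
Stage II.2 (agency, a preponderance, weight exceeds 51): (i) 51 ≤ 51 — fails; (j) 51 (contractor's 42 disregarded) ≤ 51 — fails.
  Not every element is met, so the agency fails to carry Stage II.2.
The contractor prevails on this issue.
— Issue III —
At Stage III.1 the contractor must meet a clear and cogent showing (weight is at least 76): on (k) the weight is 78 (the agency's 24 is given no effect), ≥ 76, so (k) meets the standard; on (l) the weight is 82, which does reach 76, so (l) meets the standard.
  Stage III.1 carried; the burden shifts to the agency.
At Stage III.2 the agency must meet the balance of probabilities (weight is at least 48): on (m) the weight is 49, which does reach 48, so (m) meets the standard; on (n) the weight is 49 (the contractor's 55 is given no effect), which does reach 48, so (n) meets the standard.
  Stage III.2 carried; the burden remains with the agency.
At Stage III.3 the agency must meet a clear and cogent showing (weight is at least 76): on (o) the weight is 68 (the contractor's 19 is given no effect), which does not reach 76, so (o) does not meet the standard.
  The agency does not carry Stage III.3.
The contractor prevails on this issue.
Per-issue: Issue I → agency; Issue II → contractor; Issue III → contractor. The contractor must prevail on a majority of issues; overall, the contractor prevails.

contractor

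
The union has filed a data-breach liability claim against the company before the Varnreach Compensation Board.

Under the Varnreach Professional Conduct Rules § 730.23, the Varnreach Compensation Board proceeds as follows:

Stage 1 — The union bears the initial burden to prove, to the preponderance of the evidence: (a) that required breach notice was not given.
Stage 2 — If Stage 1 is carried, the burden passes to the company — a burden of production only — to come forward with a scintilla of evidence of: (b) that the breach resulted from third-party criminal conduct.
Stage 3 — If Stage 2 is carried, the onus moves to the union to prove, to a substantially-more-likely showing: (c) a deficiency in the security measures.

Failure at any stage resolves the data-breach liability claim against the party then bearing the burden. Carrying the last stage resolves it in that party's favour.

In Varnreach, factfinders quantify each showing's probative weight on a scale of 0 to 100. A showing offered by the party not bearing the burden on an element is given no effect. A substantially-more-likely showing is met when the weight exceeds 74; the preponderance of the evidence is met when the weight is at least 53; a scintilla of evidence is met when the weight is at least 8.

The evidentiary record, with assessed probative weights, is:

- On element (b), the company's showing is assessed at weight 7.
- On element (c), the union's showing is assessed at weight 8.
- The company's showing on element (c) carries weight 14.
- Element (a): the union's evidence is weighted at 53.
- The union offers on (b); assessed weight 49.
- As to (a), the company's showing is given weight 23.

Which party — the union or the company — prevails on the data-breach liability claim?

Stage 1 (union, the preponderance of the evidence, weight is at least 53): (a) 53 (company's 23 disregarded) ≥ 53 — meets.
  Stage 1 is satisfied; the onus moves to the company.
Stage 2 (company, a scintilla of evidence, weight is at least 8): (b) 7 (union's 49 disregarded) < 8 — fails.
  Not every element is met, so the company fails to carry Stage 2.
So the union prevails.

union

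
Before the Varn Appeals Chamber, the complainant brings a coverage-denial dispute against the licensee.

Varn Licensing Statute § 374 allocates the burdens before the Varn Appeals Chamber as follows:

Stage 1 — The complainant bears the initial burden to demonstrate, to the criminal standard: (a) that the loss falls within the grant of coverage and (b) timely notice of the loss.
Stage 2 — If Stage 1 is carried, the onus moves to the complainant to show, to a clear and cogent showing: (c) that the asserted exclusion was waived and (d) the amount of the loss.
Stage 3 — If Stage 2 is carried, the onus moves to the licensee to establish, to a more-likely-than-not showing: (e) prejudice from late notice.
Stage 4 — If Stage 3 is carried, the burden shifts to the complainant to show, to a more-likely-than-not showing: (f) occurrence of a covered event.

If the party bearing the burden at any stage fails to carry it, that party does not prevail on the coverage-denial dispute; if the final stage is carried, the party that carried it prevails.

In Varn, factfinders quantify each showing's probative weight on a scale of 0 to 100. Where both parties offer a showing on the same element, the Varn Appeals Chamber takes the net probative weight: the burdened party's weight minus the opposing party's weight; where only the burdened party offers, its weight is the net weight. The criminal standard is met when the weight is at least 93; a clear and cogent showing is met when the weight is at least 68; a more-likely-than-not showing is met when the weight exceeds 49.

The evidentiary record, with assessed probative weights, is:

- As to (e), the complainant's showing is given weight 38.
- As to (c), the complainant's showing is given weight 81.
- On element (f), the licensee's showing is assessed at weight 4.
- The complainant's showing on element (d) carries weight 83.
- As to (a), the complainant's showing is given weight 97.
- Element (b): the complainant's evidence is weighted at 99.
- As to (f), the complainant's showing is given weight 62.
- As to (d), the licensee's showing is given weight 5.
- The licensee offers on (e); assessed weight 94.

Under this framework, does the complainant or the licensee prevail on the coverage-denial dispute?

complainant

Stage 1 (complainant, the criminal standard, weight is at least 93): (a) 97 ≥ 93 — meets; (b) 99 ≥ 93 — meets.
  Stage 1 is satisfied; the complainant continues to bear the burden.
Stage 2 (complainant, a clear and cogent showing, weight is at least 68): (c) 81 ≥ 68 — meets; (d) net 83−5=78 ≥ 68 — meets.
  The complainant carries Stage 2; the licensee now bears the burden.
Stage 3 (licensee, a more-likely-than-not showing, weight exceeds 49): (e) net 94−38=56 > 49 — meets.
  All elements met. The burden passes to the complainant.
Stage 4 (complainant, a more-likely-than-not showing, weight exceeds 49): (f) net 62−4=58 > 49 — meets.
  The complainant carries the last stage.
All stages carried — the complainant prevails.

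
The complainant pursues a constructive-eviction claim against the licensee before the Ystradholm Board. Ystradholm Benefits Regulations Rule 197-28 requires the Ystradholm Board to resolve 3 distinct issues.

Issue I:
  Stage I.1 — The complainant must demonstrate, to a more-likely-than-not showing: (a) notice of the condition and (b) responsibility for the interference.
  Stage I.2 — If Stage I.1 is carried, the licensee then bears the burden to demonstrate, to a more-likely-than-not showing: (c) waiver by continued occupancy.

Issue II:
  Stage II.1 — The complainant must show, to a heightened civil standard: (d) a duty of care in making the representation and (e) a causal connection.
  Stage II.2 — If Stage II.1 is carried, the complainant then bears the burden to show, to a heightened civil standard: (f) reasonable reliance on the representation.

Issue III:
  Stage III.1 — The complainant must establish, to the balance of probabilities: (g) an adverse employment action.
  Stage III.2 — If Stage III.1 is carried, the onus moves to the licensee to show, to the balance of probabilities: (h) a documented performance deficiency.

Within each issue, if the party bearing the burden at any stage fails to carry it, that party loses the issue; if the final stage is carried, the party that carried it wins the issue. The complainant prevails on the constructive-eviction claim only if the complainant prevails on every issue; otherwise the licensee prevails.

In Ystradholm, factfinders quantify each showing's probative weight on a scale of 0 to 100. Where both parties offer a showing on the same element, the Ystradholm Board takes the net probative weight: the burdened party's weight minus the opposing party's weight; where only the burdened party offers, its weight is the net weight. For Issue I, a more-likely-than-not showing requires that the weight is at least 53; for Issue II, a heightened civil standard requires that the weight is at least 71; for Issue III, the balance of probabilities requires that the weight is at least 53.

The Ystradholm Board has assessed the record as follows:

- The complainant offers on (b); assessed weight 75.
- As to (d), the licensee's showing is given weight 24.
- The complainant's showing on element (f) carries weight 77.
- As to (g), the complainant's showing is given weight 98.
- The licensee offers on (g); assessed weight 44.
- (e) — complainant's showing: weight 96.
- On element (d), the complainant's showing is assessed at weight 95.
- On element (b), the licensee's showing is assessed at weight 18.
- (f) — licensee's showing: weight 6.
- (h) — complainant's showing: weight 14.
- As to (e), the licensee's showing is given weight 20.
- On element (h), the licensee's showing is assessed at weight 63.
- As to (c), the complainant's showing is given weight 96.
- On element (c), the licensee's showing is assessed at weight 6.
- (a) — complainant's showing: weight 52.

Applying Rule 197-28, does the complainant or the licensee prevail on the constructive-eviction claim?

licensee

— Issue I —
Stage I.1 — burden on complainant; standard: a more-likely-than-not showing (weight is at least 53).
    (a): 52 < 53 [not met]
    (b): 75 − 18 = 57 ≥ 53 [met]
  Stage I.1 not carried; the complainant fails its burden.
The analysis ends at Stage I.1; the licensee prevails on this issue.
— Issue II —
At Stage II.1 the complainant must meet a heightened civil standard (weight is at least 71): on (d) the weight is 95 less the opposing 24 gives net 71, ≥ 71, so (d) meets the standard; on (e) the weight is 96 less the opposing 20 gives net 76, which does reach 71, so (e) meets the standard.
  Stage II.1 is satisfied; the complainant continues to bear the burden.
At Stage II.2 the complainant must meet a heightened civil standard (weight is at least 71): on (f) the weight is 77 less the opposing 6 gives net 71, ≥ 71, so (f) meets the standard.
  The complainant carries the last stage.
With every stage satisfied, the complainant prevails on this issue.
— Issue III —
At Stage III.1 the complainant must meet the balance of probabilities (weight is at least 53): on (g) the weight is 98 less the opposing 44 gives net 54, which does reach 53, so (g) meets the standard.
  The complainant carries Stage III.1; the licensee now bears the burden.
At Stage III.2 the licensee must meet the balance of probabilities (weight is at least 53): on (h) the weight is 63 less the opposing 14 gives net 49, which does not reach 53, so (h) does not meet the standard.
  The licensee does not carry Stage III.2.
The complainant prevails on this issue.
Per-issue: Issue I → licensee; Issue II → complainant; Issue III → complainant. The complainant must prevail on every issue; overall, the licensee prevails.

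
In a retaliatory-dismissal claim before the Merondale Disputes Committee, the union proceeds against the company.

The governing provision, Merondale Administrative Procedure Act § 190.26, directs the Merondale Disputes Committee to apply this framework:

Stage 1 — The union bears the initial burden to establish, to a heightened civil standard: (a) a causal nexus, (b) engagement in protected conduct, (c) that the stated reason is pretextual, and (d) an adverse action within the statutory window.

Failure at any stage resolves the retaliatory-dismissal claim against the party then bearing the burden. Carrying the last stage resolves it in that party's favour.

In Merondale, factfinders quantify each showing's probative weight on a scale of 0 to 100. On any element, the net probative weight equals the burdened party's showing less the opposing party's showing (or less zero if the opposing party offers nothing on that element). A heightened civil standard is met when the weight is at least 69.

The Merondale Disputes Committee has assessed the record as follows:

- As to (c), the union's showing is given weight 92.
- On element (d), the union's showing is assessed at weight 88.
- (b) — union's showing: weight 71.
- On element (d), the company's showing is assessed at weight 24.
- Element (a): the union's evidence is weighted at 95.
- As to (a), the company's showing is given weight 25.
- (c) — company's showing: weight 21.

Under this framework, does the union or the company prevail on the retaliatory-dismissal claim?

Stage 1 — burden on union; standard: a heightened civil standard (weight is at least 69).
    (a): 95 − 25 = 70 ≥ 69 [met]
    (b): 71 ≥ 69 [met]
    (c): 92 − 21 = 71 ≥ 69 [met]
    (d): 88 − 24 = 64 < 69 [not met]
  The union does not carry Stage 1.
The analysis ends at Stage 1; the company prevails.

company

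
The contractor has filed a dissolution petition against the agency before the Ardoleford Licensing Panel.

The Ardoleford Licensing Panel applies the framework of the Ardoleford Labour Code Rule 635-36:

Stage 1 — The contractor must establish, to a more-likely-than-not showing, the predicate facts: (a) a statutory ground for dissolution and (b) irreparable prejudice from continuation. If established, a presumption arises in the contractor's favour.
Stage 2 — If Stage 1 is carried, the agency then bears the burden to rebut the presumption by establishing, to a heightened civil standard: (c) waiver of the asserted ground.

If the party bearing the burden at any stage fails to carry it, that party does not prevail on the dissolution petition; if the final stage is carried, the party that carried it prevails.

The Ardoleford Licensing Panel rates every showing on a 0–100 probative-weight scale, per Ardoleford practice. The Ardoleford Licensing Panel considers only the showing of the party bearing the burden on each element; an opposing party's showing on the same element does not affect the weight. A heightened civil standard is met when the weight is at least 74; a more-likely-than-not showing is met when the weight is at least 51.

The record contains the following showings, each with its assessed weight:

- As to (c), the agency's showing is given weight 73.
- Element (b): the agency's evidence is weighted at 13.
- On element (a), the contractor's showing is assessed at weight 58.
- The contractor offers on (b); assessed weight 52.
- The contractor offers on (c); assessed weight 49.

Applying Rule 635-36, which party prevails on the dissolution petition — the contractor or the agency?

Stage 1 — burden on contractor; standard: a more-likely-than-not showing (weight is at least 51).
    (a): 58 ≥ 51 [met]
    (b): 52 (agency's 13 disregarded) ≥ 51 [met]
  All elements met. The burden passes to the agency.
Stage 2 — burden on agency; standard: a heightened civil standard (weight is at least 74).
    (c): 73 (contractor's 49 disregarded) < 74 [not met]
  Stage 2 not carried; the agency fails its burden.
The analysis ends at Stage 2; the contractor prevails.

contractor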